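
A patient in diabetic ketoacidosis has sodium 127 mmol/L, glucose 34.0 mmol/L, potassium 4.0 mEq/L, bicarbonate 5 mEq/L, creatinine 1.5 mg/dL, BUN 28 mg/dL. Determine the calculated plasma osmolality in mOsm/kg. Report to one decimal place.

298.0 mOsm/kg

Calculated osmolality = 2·Na + glucose + BUN/2.8
= 2·127 + 34 + 28/2.8
= 254 + 34 + 10
= 298 mOsm/kg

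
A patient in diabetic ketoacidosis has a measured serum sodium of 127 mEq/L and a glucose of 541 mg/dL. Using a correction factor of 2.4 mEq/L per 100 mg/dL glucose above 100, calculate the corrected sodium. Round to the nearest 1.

Corrected Na = measured Na + 2.4 · (glucose − 100)/100
= 127 + 2.4 · (541 − 100)/100
= 127 + 10.6
= 137.6 mEq/L

138 mEq/L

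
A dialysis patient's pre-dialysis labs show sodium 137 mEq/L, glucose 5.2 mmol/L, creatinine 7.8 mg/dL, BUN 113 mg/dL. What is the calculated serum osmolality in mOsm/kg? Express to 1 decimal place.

319.6 mOsm/kg

Calculated osmolality = 2·Na + glucose + BUN/2.8
= 2·137 + 5.2 + 113/2.8
= 274 + 5.20 + 40.36
= 319.56 mOsm/kg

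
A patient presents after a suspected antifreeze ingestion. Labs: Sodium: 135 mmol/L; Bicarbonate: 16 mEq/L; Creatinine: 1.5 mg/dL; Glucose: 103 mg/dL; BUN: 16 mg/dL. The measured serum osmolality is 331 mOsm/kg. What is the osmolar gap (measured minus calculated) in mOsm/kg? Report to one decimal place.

49.6 mOsm/kg

Calculated osmolality = 2·Na + glucose/18 + BUN/2.8
= 2·135 + 103/18 + 16/2.8
= 270 + 5.72 + 5.71
= 281.43 mOsm/kg ≈ 281.4 mOsm/kg
Osmolar gap = measured − calculated = 331 − 281.4 = 49.6 mOsm/kg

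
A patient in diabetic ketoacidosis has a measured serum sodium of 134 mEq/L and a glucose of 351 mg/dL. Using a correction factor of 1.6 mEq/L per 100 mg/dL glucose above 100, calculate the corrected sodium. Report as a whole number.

138 mEq/L

Corrected Na = measured Na + 1.6 · (glucose − 100)/100
= 134 + 1.6 · (351 − 100)/100
= 134 + 4
= 138 mEq/L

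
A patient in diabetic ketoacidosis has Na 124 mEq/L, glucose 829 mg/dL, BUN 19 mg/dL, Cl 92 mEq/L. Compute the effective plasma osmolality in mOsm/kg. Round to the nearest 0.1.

Effective osmolality excludes urea (freely permeant across cell membranes):
2·Na + glucose/18
= 2·124 + 829/18
= 248 + 46.06
= 294.06 mOsm/kg

294.1 mOsm/kg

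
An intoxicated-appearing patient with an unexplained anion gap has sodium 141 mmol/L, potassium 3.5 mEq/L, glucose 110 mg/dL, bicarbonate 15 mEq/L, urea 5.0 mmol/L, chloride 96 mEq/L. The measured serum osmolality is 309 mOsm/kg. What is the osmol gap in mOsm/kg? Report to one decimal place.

Calculated osmolality = 2·Na + glucose/18 + urea
= 2·141 + 110/18 + 5
= 282 + 6.11 + 5
= 293.11 mOsm/kg ≈ 293.1 mOsm/kg
Osmolar gap = measured − calculated = 309 − 293.1 = 15.9 mOsm/kg

15.9 mOsm/kg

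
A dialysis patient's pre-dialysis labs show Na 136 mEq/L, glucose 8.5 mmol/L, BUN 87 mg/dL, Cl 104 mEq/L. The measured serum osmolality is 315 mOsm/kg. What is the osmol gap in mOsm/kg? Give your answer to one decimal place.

Calculated osmolality = 2·Na + glucose + BUN/2.8
= 2·136 + 8.5 + 87/2.8
= 272 + 8.50 + 31.07
= 311.57 mOsm/kg ≈ 311.6 mOsm/kg
Osmolar gap = measured − calculated = 315 − 311.6 = 3.4 mOsm/kg

3.4 mOsm/kg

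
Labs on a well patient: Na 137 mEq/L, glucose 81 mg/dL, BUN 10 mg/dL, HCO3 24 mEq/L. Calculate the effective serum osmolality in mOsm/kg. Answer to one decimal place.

Effective osmolality excludes urea (freely permeant across cell membranes):
2·Na + glucose/18
= 2·137 + 81/18
= 274 + 4.5
= 278.5 mOsm/kg

278.5 mOsm/kg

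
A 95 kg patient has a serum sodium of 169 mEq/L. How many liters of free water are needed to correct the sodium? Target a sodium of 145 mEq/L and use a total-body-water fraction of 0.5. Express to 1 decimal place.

7.9 L

TBW = 0.5 · 95 = 47.5 L
Free water deficit = TBW · (Na/145 − 1)
= 47.5 · (169/145 − 1)
= 47.5 · 0.1655
= 7.86 L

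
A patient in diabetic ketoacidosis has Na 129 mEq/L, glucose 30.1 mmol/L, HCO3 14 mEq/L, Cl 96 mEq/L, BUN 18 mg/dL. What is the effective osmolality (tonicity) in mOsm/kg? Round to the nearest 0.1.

Effective osmolality excludes urea (freely permeant across cell membranes):
2·Na + glucose
= 2·129 + 30.1
= 258 + 30.1
= 288.1 mOsm/kg

288.1 mOsm/kg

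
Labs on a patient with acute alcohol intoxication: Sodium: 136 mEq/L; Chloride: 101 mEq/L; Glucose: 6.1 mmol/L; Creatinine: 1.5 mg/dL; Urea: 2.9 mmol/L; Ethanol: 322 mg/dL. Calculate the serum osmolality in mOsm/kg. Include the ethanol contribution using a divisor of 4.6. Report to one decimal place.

Calculated osmolality = 2·Na + glucose + urea + ethanol/4.6
= 2·136 + 6.1 + 2.9 + 322/4.6
= 272 + 6.10 + 2.90 + 70
= 351 mOsm/kg

351.0 mOsm/kg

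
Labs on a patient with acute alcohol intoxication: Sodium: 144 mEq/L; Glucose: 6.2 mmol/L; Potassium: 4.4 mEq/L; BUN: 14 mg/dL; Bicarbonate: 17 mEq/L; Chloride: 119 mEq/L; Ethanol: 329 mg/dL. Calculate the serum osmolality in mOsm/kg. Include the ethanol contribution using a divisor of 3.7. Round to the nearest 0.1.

388.1 mOsm/kg

Calculated osmolality = 2·Na + glucose + BUN/2.8 + ethanol/3.7
= 2·144 + 6.2 + 14/2.8 + 329/3.7
= 288 + 6.20 + 5 + 88.92
= 388.12 mOsm/kg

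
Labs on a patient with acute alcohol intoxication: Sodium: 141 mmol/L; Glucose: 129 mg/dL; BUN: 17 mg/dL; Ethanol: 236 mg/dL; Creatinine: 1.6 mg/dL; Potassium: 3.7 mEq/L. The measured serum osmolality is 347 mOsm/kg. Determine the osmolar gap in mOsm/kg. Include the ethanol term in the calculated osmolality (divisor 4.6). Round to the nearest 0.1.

0.5 mOsm/kg

Calculated osmolality = 2·Na + glucose/18 + BUN/2.8 + ethanol/4.6
= 2·141 + 129/18 + 17/2.8 + 236/4.6
= 282 + 7.17 + 6.07 + 51.30
= 346.54 mOsm/kg ≈ 346.5 mOsm/kg
Osmolar gap = measured − calculated = 347 − 346.5 = 0.5 mOsm/kg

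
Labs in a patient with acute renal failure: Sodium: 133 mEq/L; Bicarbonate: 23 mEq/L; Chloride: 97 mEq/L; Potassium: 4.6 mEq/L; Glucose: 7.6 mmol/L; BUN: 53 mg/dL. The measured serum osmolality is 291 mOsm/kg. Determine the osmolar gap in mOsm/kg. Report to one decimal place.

-1.5 mOsm/kg

Calculated osmolality = 2·Na + glucose + BUN/2.8
= 2·133 + 7.6 + 53/2.8
= 266 + 7.60 + 18.93
= 292.53 mOsm/kg ≈ 292.5 mOsm/kg
Osmolar gap = measured − calculated = 291 − 292.5 = -1.5 mOsm/kg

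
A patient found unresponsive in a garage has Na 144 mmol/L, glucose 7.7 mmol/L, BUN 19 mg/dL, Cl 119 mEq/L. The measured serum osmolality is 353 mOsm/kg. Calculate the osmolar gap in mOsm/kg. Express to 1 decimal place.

Calculated osmolality = 2·Na + glucose + BUN/2.8
= 2·144 + 7.7 + 19/2.8
= 288 + 7.70 + 6.79
= 302.49 mOsm/kg ≈ 302.5 mOsm/kg
Osmolar gap = measured − calculated = 353 − 302.5 = 50.5 mOsm/kg

50.5 mOsm/kg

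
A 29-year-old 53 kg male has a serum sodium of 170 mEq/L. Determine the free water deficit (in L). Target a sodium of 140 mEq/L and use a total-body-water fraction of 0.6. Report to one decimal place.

6.8 L

TBW = 0.6 · 53 = 31.8 L
Free water deficit = TBW · (Na/140 − 1)
= 31.8 · (170/140 − 1)
= 31.8 · 0.2143
= 6.81 L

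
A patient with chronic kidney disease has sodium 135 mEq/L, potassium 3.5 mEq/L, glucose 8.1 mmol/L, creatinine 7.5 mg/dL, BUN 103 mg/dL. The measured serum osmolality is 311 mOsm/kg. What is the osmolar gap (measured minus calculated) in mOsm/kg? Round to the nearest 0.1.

Calculated osmolality = 2·Na + glucose + BUN/2.8
= 2·135 + 8.1 + 103/2.8
= 270 + 8.10 + 36.79
= 314.89 mOsm/kg ≈ 314.9 mOsm/kg
Osmolar gap = measured − calculated = 311 − 314.9 = -3.9 mOsm/kg

-3.9 mOsm/kg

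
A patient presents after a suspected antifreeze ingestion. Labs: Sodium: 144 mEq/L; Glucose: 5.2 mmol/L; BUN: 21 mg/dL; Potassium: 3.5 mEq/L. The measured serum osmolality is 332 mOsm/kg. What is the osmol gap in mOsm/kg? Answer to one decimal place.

31.3 mOsm/kg

Calculated osmolality = 2·Na + glucose + BUN/2.8
= 2·144 + 5.2 + 21/2.8
= 288 + 5.20 + 7.50
= 300.7 mOsm/kg ≈ 300.7 mOsm/kg
Osmolar gap = measured − calculated = 332 − 300.7 = 31.3 mOsm/kg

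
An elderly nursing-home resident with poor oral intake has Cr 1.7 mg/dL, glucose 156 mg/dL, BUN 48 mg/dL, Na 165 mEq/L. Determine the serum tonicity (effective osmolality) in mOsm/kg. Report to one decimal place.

338.7 mOsm/kg

Effective osmolality excludes urea (freely permeant across cell membranes):
2·Na + glucose/18
= 2·165 + 156/18
= 330 + 8.67
= 338.67 mOsm/kg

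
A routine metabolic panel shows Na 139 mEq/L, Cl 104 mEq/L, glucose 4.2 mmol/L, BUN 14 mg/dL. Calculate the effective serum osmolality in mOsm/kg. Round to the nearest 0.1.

Effective osmolality excludes urea (freely permeant across cell membranes):
2·Na + glucose
= 2·139 + 4.2
= 278 + 4.2
= 282.2 mOsm/kg

282.2 mOsm/kg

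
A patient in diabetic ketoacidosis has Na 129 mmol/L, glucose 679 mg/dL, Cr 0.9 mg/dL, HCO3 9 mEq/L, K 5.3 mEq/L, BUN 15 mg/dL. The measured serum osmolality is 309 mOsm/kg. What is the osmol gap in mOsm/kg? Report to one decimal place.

7.9 mOsm/kg

Calculated osmolality = 2·Na + glucose/18 + BUN/2.8
= 2·129 + 679/18 + 15/2.8
= 258 + 37.72 + 5.36
= 301.08 mOsm/kg ≈ 301.1 mOsm/kg
Osmolar gap = measured − calculated = 309 − 301.1 = 7.9 mOsm/kg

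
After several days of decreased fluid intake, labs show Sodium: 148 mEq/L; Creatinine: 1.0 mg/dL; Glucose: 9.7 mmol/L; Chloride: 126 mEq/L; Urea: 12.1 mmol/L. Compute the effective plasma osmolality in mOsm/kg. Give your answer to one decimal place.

Effective osmolality excludes urea (freely permeant across cell membranes):
2·Na + glucose
= 2·148 + 9.7
= 296 + 9.7
= 305.7 mOsm/kg

305.7 mOsm/kg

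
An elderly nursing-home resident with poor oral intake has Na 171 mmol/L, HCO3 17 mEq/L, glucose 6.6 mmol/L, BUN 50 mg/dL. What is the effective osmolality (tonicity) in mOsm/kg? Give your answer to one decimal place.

348.6 mOsm/kg

Effective osmolality excludes urea (freely permeant across cell membranes):
2·Na + glucose
= 2·171 + 6.6
= 342 + 6.6
= 348.6 mOsm/kg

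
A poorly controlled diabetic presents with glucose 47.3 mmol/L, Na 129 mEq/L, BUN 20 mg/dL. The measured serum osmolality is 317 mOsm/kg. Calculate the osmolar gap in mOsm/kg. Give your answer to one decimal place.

Calculated osmolality = 2·Na + glucose + BUN/2.8
= 2·129 + 47.3 + 20/2.8
= 258 + 47.30 + 7.14
= 312.44 mOsm/kg ≈ 312.4 mOsm/kg
Osmolar gap = measured − calculated = 317 − 312.4 = 4.6 mOsm/kg

4.6 mOsm/kg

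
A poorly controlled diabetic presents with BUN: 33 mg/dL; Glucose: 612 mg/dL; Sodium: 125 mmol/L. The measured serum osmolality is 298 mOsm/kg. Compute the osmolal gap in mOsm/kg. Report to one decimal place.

2.2 mOsm/kg

Calculated osmolality = 2·Na + glucose/18 + BUN/2.8
= 2·125 + 612/18 + 33/2.8
= 250 + 34 + 11.79
= 295.79 mOsm/kg ≈ 295.8 mOsm/kg
Osmolar gap = measured − calculated = 298 − 295.8 = 2.2 mOsm/kg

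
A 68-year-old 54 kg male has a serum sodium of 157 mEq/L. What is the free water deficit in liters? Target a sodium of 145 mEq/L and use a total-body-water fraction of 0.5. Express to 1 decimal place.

TBW = 0.5 · 54 = 27 L
Free water deficit = TBW · (Na/145 − 1)
= 27 · (157/145 − 1)
= 27 · 0.0828
= 2.24 L

2.2 L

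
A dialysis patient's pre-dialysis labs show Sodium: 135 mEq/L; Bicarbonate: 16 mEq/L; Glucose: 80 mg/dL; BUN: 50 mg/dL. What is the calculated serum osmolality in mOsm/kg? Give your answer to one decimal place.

292.3 mOsm/kg

Calculated osmolality = 2·Na + glucose/18 + BUN/2.8
= 2·135 + 80/18 + 50/2.8
= 270 + 4.44 + 17.86
= 292.3 mOsm/kg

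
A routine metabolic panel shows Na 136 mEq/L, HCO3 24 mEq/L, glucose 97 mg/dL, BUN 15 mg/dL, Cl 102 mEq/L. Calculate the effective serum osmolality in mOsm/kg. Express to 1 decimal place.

277.4 mOsm/kg

Effective osmolality excludes urea (freely permeant across cell membranes):
2·Na + glucose/18
= 2·136 + 97/18
= 272 + 5.39
= 277.39 mOsm/kg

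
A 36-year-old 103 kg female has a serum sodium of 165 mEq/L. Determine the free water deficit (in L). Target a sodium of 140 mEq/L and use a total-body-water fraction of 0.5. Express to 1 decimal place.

9.2 L

TBW = 0.5 · 103 = 51.5 L
Free water deficit = TBW · (Na/140 − 1)
= 51.5 · (165/140 − 1)
= 51.5 · 0.1786
= 9.2 L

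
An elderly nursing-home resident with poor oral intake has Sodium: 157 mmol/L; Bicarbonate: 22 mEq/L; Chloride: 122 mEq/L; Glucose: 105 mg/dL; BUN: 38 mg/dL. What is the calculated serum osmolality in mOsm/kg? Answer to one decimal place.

Calculated osmolality = 2·Na + glucose/18 + BUN/2.8
= 2·157 + 105/18 + 38/2.8
= 314 + 5.83 + 13.57
= 333.4 mOsm/kg

333.4 mOsm/kg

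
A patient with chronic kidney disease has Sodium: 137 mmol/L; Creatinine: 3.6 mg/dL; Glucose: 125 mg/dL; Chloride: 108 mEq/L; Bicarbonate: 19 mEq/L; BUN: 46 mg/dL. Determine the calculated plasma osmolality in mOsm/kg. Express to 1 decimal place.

297.4 mOsm/kg

Calculated osmolality = 2·Na + glucose/18 + BUN/2.8
= 2·137 + 125/18 + 46/2.8
= 274 + 6.94 + 16.43
= 297.37 mOsm/kg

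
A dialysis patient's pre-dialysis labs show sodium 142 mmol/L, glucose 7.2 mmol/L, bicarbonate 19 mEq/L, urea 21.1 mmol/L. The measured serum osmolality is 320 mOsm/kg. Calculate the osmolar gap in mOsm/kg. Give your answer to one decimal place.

Calculated osmolality = 2·Na + glucose + urea
= 2·142 + 7.2 + 21.1
= 284 + 7.20 + 21.10
= 312.3 mOsm/kg ≈ 312.3 mOsm/kg
Osmolar gap = measured − calculated = 320 − 312.3 = 7.7 mOsm/kg

7.7 mOsm/kg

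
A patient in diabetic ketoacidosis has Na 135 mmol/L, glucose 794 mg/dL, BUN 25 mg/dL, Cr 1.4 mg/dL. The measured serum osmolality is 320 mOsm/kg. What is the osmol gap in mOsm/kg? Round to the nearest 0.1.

Calculated osmolality = 2·Na + glucose/18 + BUN/2.8
= 2·135 + 794/18 + 25/2.8
= 270 + 44.11 + 8.93
= 323.04 mOsm/kg ≈ 323.0 mOsm/kg
Osmolar gap = measured − calculated = 320 − 323.0 = -3.0 mOsm/kg

-3.0 mOsm/kg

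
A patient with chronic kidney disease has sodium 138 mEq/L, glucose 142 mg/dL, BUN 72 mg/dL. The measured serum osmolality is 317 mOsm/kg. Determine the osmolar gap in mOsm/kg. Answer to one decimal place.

Calculated osmolality = 2·Na + glucose/18 + BUN/2.8
= 2·138 + 142/18 + 72/2.8
= 276 + 7.89 + 25.71
= 309.6 mOsm/kg ≈ 309.6 mOsm/kg
Osmolar gap = measured − calculated = 317 − 309.6 = 7.4 mOsm/kg

7.4 mOsm/kg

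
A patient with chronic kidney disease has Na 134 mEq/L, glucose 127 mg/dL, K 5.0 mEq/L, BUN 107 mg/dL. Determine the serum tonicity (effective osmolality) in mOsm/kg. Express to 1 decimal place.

Effective osmolality excludes urea (freely permeant across cell membranes):
2·Na + glucose/18
= 2·134 + 127/18
= 268 + 7.06
= 275.06 mOsm/kg

275.1 mOsm/kg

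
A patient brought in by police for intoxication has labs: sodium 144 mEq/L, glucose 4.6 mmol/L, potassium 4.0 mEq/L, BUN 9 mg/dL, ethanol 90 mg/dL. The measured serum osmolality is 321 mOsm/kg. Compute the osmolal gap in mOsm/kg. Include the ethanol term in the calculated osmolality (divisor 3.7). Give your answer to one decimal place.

Calculated osmolality = 2·Na + glucose + BUN/2.8 + ethanol/3.7
= 2·144 + 4.6 + 9/2.8 + 90/3.7
= 288 + 4.60 + 3.21 + 24.32
= 320.13 mOsm/kg ≈ 320.1 mOsm/kg
Osmolar gap = measured − calculated = 321 − 320.1 = 0.9 mOsm/kg

0.9 mOsm/kg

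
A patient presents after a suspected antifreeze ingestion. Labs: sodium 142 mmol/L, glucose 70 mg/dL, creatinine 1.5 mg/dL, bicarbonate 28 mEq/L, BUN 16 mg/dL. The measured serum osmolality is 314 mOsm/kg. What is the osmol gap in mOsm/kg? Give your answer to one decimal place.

20.4 mOsm/kg

Calculated osmolality = 2·Na + glucose/18 + BUN/2.8
= 2·142 + 70/18 + 16/2.8
= 284 + 3.89 + 5.71
= 293.6 mOsm/kg ≈ 293.6 mOsm/kg
Osmolar gap = measured − calculated = 314 − 293.6 = 20.4 mOsm/kg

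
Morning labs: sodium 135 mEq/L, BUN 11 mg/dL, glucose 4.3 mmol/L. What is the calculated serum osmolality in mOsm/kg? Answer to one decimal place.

278.2 mOsm/kg

Calculated osmolality = 2·Na + glucose + BUN/2.8
= 2·135 + 4.3 + 11/2.8
= 270 + 4.30 + 3.93
= 278.23 mOsm/kg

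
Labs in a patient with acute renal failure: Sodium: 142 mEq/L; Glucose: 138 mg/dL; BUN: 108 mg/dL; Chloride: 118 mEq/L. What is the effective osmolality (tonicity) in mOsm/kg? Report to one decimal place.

291.7 mOsm/kg

Effective osmolality excludes urea (freely permeant across cell membranes):
2·Na + glucose/18
= 2·142 + 138/18
= 284 + 7.67
= 291.67 mOsm/kg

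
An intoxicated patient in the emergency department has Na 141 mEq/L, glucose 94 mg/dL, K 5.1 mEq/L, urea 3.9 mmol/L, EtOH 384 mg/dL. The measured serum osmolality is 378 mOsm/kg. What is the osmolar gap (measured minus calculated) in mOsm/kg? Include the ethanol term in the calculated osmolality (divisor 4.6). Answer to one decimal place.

3.4 mOsm/kg

Calculated osmolality = 2·Na + glucose/18 + urea + ethanol/4.6
= 2·141 + 94/18 + 3.9 + 384/4.6
= 282 + 5.22 + 3.90 + 83.48
= 374.6 mOsm/kg ≈ 374.6 mOsm/kg
Osmolar gap = measured − calculated = 378 − 374.6 = 3.4 mOsm/kg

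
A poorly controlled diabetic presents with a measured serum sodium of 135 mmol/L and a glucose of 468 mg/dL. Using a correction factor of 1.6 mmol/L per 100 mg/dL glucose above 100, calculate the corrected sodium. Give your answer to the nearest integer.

141 mmol/L

Corrected Na = measured Na + 1.6 · (glucose − 100)/100
= 135 + 1.6 · (468 − 100)/100
= 135 + 5.9
= 140.9 mmol/L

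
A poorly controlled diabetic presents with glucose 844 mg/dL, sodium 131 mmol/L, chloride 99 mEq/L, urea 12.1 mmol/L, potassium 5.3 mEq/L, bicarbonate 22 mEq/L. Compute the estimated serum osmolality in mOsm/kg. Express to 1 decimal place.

321.0 mOsm/kg

Calculated osmolality = 2·Na + glucose/18 + urea
= 2·131 + 844/18 + 12.1
= 262 + 46.89 + 12.10
= 320.99 mOsm/kg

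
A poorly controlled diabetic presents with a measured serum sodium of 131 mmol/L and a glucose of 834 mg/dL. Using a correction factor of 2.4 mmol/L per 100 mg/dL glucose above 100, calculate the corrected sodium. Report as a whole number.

Corrected Na = measured Na + 2.4 · (glucose − 100)/100
= 131 + 2.4 · (834 − 100)/100
= 131 + 17.6
= 148.6 mmol/L

149 mmol/L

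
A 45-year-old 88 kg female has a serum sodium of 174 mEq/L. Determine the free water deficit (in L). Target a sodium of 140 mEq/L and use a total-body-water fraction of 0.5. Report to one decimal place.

TBW = 0.5 · 88 = 44 L
Free water deficit = TBW · (Na/140 − 1)
= 44 · (174/140 − 1)
= 44 · 0.2429
= 10.69 L

10.7 L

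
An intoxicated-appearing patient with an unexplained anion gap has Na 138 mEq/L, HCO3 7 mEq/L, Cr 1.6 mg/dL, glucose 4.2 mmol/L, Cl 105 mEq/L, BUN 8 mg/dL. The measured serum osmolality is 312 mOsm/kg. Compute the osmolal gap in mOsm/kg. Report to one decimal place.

28.9 mOsm/kg

Calculated osmolality = 2·Na + glucose + BUN/2.8
= 2·138 + 4.2 + 8/2.8
= 276 + 4.20 + 2.86
= 283.06 mOsm/kg ≈ 283.1 mOsm/kg
Osmolar gap = measured − calculated = 312 − 283.1 = 28.9 mOsm/kg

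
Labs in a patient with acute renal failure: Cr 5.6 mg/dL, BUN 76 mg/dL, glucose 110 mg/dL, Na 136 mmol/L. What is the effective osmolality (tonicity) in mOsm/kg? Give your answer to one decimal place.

Effective osmolality excludes urea (freely permeant across cell membranes):
2·Na + glucose/18
= 2·136 + 110/18
= 272 + 6.11
= 278.11 mOsm/kg

278.1 mOsm/kg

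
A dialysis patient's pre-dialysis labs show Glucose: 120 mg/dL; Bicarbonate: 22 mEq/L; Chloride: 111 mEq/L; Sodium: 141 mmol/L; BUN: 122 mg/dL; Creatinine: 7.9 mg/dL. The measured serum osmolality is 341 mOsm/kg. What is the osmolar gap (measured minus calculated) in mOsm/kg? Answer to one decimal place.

8.8 mOsm/kg

Calculated osmolality = 2·Na + glucose/18 + BUN/2.8
= 2·141 + 120/18 + 122/2.8
= 282 + 6.67 + 43.57
= 332.24 mOsm/kg ≈ 332.2 mOsm/kg
Osmolar gap = measured − calculated = 341 − 332.2 = 8.8 mOsm/kg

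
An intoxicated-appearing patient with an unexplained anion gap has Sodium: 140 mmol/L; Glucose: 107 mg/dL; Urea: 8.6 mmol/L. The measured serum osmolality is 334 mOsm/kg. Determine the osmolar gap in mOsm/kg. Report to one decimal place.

Calculated osmolality = 2·Na + glucose/18 + urea
= 2·140 + 107/18 + 8.6
= 280 + 5.94 + 8.60
= 294.54 mOsm/kg ≈ 294.5 mOsm/kg
Osmolar gap = measured − calculated = 334 − 294.5 = 39.5 mOsm/kg

39.5 mOsm/kg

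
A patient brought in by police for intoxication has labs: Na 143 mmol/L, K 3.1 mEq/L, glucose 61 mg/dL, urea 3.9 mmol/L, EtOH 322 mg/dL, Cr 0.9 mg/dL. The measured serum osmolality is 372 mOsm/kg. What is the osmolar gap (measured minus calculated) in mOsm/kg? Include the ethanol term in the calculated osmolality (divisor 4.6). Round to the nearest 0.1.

Calculated osmolality = 2·Na + glucose/18 + urea + ethanol/4.6
= 2·143 + 61/18 + 3.9 + 322/4.6
= 286 + 3.39 + 3.90 + 70
= 363.29 mOsm/kg ≈ 363.3 mOsm/kg
Osmolar gap = measured − calculated = 372 − 363.3 = 8.7 mOsm/kg

8.7 mOsm/kg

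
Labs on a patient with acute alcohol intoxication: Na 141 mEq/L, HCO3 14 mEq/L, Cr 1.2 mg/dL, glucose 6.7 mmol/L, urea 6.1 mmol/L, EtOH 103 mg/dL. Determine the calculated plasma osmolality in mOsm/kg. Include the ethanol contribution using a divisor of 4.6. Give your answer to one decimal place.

317.2 mOsm/kg

Calculated osmolality = 2·Na + glucose + urea + ethanol/4.6
= 2·141 + 6.7 + 6.1 + 103/4.6
= 282 + 6.70 + 6.10 + 22.39
= 317.19 mOsm/kg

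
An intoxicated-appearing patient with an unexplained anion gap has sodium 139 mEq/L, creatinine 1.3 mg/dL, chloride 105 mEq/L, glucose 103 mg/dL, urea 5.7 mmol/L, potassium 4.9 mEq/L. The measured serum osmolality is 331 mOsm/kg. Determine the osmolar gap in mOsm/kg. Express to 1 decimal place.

Calculated osmolality = 2·Na + glucose/18 + urea
= 2·139 + 103/18 + 5.7
= 278 + 5.72 + 5.70
= 289.42 mOsm/kg ≈ 289.4 mOsm/kg
Osmolar gap = measured − calculated = 331 − 289.4 = 41.6 mOsm/kg

41.6 mOsm/kg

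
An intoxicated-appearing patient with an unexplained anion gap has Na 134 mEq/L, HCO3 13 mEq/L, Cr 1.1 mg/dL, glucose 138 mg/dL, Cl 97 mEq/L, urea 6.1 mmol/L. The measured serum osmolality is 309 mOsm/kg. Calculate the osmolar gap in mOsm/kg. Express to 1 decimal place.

27.2 mOsm/kg

Calculated osmolality = 2·Na + glucose/18 + urea
= 2·134 + 138/18 + 6.1
= 268 + 7.67 + 6.10
= 281.77 mOsm/kg ≈ 281.8 mOsm/kg
Osmolar gap = measured − calculated = 309 − 281.8 = 27.2 mOsm/kg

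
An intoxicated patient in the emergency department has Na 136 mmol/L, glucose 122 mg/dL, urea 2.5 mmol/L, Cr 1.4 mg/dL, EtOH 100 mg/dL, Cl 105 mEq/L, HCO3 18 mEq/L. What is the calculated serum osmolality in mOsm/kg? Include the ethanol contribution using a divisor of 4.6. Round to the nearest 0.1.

Calculated osmolality = 2·Na + glucose/18 + urea + ethanol/4.6
= 2·136 + 122/18 + 2.5 + 100/4.6
= 272 + 6.78 + 2.50 + 21.74
= 303.02 mOsm/kg

303.0 mOsm/kg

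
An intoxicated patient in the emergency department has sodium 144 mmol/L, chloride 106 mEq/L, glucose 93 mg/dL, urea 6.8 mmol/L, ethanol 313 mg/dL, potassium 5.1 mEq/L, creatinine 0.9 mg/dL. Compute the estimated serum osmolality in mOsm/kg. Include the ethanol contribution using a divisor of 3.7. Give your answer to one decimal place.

384.6 mOsm/kg

Calculated osmolality = 2·Na + glucose/18 + urea + ethanol/3.7
= 2·144 + 93/18 + 6.8 + 313/3.7
= 288 + 5.17 + 6.80 + 84.59
= 384.56 mOsm/kg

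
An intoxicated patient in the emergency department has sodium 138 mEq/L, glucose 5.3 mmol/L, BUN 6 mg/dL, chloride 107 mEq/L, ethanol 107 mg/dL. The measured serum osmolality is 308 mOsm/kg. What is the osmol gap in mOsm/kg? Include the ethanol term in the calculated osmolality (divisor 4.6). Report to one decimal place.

1.3 mOsm/kg

Calculated osmolality = 2·Na + glucose + BUN/2.8 + ethanol/4.6
= 2·138 + 5.3 + 6/2.8 + 107/4.6
= 276 + 5.30 + 2.14 + 23.26
= 306.7 mOsm/kg ≈ 306.7 mOsm/kg
Osmolar gap = measured − calculated = 308 − 306.7 = 1.3 mOsm/kg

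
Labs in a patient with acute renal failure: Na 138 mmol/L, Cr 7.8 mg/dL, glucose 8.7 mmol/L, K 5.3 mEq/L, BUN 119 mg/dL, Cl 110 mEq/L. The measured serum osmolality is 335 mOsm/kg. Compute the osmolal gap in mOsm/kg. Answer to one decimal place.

Calculated osmolality = 2·Na + glucose + BUN/2.8
= 2·138 + 8.7 + 119/2.8
= 276 + 8.70 + 42.50
= 327.2 mOsm/kg ≈ 327.2 mOsm/kg
Osmolar gap = measured − calculated = 335 − 327.2 = 7.8 mOsm/kg

7.8 mOsm/kg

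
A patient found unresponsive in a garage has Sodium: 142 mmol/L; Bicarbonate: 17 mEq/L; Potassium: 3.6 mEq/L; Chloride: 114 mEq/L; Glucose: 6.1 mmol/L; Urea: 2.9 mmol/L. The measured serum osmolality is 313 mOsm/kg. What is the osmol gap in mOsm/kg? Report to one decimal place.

20.0 mOsm/kg

Calculated osmolality = 2·Na + glucose + urea
= 2·142 + 6.1 + 2.9
= 284 + 6.10 + 2.90
= 293 mOsm/kg ≈ 293.0 mOsm/kg
Osmolar gap = measured − calculated = 313 − 293.0 = 20.0 mOsm/kg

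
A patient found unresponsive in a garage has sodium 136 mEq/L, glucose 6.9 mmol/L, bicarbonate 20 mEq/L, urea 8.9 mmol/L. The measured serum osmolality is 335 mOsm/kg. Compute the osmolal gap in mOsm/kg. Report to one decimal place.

Calculated osmolality = 2·Na + glucose + urea
= 2·136 + 6.9 + 8.9
= 272 + 6.90 + 8.90
= 287.8 mOsm/kg ≈ 287.8 mOsm/kg
Osmolar gap = measured − calculated = 335 − 287.8 = 47.2 mOsm/kg

47.2 mOsm/kg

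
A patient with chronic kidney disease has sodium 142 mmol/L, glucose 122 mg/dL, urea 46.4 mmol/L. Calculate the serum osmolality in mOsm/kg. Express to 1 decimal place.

337.2 mOsm/kg

Calculated osmolality = 2·Na + glucose/18 + urea
= 2·142 + 122/18 + 46.4
= 284 + 6.78 + 46.40
= 337.18 mOsm/kg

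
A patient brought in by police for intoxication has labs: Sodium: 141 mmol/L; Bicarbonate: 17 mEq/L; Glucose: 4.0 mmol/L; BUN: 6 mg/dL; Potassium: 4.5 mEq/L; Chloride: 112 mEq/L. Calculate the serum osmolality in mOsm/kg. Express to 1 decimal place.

288.1 mOsm/kg

Calculated osmolality = 2·Na + glucose + BUN/2.8
= 2·141 + 4 + 6/2.8
= 282 + 4 + 2.14
= 288.14 mOsm/kg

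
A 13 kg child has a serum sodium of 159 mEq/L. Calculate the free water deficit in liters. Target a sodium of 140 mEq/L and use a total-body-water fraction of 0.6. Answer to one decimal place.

1.1 L

TBW = 0.6 · 13 = 7.8 L
Free water deficit = TBW · (Na/140 − 1)
= 7.8 · (159/140 − 1)
= 7.8 · 0.1357
= 1.06 L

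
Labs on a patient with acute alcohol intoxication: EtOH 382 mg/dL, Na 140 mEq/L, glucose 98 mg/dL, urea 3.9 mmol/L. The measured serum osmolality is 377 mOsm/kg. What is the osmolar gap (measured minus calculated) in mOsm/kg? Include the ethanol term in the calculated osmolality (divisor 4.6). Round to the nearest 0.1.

Calculated osmolality = 2·Na + glucose/18 + urea + ethanol/4.6
= 2·140 + 98/18 + 3.9 + 382/4.6
= 280 + 5.44 + 3.90 + 83.04
= 372.38 mOsm/kg ≈ 372.4 mOsm/kg
Osmolar gap = measured − calculated = 377 − 372.4 = 4.6 mOsm/kg

4.6 mOsm/kg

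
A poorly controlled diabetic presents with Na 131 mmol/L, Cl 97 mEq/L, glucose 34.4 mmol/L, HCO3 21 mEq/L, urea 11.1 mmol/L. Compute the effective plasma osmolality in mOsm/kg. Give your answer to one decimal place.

296.4 mOsm/kg

Effective osmolality excludes urea (freely permeant across cell membranes):
2·Na + glucose
= 2·131 + 34.4
= 262 + 34.4
= 296.4 mOsm/kg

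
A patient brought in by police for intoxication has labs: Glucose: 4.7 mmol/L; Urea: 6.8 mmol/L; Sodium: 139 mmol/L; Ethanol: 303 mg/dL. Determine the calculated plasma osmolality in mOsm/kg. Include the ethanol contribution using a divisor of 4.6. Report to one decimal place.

355.4 mOsm/kg

Calculated osmolality = 2·Na + glucose + urea + ethanol/4.6
= 2·139 + 4.7 + 6.8 + 303/4.6
= 278 + 4.70 + 6.80 + 65.87
= 355.37 mOsm/kg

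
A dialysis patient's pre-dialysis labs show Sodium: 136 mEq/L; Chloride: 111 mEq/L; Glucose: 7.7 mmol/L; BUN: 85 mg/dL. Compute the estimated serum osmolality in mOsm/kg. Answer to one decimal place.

Calculated osmolality = 2·Na + glucose + BUN/2.8
= 2·136 + 7.7 + 85/2.8
= 272 + 7.70 + 30.36
= 310.06 mOsm/kg

310.1 mOsm/kg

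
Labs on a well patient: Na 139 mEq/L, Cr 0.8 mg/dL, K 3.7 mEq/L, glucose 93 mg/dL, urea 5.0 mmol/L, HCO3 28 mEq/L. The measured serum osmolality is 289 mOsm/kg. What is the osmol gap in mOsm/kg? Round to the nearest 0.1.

Calculated osmolality = 2·Na + glucose/18 + urea
= 2·139 + 93/18 + 5
= 278 + 5.17 + 5
= 288.17 mOsm/kg ≈ 288.2 mOsm/kg
Osmolar gap = measured − calculated = 289 − 288.2 = 0.8 mOsm/kg

0.8 mOsm/kg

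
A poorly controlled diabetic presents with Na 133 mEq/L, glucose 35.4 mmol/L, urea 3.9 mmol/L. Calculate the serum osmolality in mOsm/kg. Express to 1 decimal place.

Calculated osmolality = 2·Na + glucose + urea
= 2·133 + 35.4 + 3.9
= 266 + 35.40 + 3.90
= 305.3 mOsm/kg

305.3 mOsm/kg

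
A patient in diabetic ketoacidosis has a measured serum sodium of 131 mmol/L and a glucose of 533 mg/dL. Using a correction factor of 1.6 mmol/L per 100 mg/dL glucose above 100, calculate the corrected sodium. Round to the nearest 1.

Corrected Na = measured Na + 1.6 · (glucose − 100)/100
= 131 + 1.6 · (533 − 100)/100
= 131 + 6.9
= 137.9 mmol/L

138 mmol/L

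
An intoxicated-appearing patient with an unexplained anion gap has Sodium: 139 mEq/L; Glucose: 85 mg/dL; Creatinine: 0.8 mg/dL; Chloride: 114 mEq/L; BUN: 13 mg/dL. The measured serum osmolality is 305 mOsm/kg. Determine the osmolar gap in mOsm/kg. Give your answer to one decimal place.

Calculated osmolality = 2·Na + glucose/18 + BUN/2.8
= 2·139 + 85/18 + 13/2.8
= 278 + 4.72 + 4.64
= 287.36 mOsm/kg ≈ 287.4 mOsm/kg
Osmolar gap = measured − calculated = 305 − 287.4 = 17.6 mOsm/kg

17.6 mOsm/kg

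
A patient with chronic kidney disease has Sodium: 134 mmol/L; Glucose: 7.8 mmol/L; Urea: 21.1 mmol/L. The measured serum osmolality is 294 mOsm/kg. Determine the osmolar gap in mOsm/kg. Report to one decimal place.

Calculated osmolality = 2·Na + glucose + urea
= 2·134 + 7.8 + 21.1
= 268 + 7.80 + 21.10
= 296.9 mOsm/kg ≈ 296.9 mOsm/kg
Osmolar gap = measured − calculated = 294 − 296.9 = -2.9 mOsm/kg

-2.9 mOsm/kg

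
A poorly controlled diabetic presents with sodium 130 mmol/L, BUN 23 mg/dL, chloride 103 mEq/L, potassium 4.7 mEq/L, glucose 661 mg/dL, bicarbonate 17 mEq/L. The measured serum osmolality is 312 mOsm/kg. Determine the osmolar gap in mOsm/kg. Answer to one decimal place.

7.1 mOsm/kg

Calculated osmolality = 2·Na + glucose/18 + BUN/2.8
= 2·130 + 661/18 + 23/2.8
= 260 + 36.72 + 8.21
= 304.93 mOsm/kg ≈ 304.9 mOsm/kg
Osmolar gap = measured − calculated = 312 − 304.9 = 7.1 mOsm/kg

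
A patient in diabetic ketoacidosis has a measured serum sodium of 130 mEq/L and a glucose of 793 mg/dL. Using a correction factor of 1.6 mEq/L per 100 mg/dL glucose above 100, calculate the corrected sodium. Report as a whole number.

Corrected Na = measured Na + 1.6 · (glucose − 100)/100
= 130 + 1.6 · (793 − 100)/100
= 130 + 11.1
= 141.1 mEq/L

141 mEq/L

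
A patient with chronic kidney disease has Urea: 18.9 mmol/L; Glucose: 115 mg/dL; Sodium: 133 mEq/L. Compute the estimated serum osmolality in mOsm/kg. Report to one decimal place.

Calculated osmolality = 2·Na + glucose/18 + urea
= 2·133 + 115/18 + 18.9
= 266 + 6.39 + 18.90
= 291.29 mOsm/kg

291.3 mOsm/kg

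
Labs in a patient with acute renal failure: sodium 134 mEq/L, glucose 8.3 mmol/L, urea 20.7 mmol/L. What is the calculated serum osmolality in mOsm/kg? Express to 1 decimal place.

297.0 mOsm/kg

Calculated osmolality = 2·Na + glucose + urea
= 2·134 + 8.3 + 20.7
= 268 + 8.30 + 20.70
= 297 mOsm/kg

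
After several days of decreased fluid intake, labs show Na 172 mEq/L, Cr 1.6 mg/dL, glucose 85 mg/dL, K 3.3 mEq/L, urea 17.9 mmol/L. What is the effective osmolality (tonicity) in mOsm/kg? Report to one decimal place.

Effective osmolality excludes urea (freely permeant across cell membranes):
2·Na + glucose/18
= 2·172 + 85/18
= 344 + 4.72
= 348.72 mOsm/kg

348.7 mOsm/kg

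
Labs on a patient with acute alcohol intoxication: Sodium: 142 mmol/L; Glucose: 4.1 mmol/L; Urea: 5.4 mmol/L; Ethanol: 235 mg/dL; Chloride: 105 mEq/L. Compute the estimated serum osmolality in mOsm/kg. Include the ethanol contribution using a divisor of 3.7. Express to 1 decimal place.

Calculated osmolality = 2·Na + glucose + urea + ethanol/3.7
= 2·142 + 4.1 + 5.4 + 235/3.7
= 284 + 4.10 + 5.40 + 63.51
= 357.01 mOsm/kg

357.0 mOsm/kg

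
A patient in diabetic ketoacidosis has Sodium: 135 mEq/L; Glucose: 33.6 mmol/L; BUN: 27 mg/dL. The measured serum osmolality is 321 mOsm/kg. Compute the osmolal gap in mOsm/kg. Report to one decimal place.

7.8 mOsm/kg

Calculated osmolality = 2·Na + glucose + BUN/2.8
= 2·135 + 33.6 + 27/2.8
= 270 + 33.60 + 9.64
= 313.24 mOsm/kg ≈ 313.2 mOsm/kg
Osmolar gap = measured − calculated = 321 − 313.2 = 7.8 mOsm/kg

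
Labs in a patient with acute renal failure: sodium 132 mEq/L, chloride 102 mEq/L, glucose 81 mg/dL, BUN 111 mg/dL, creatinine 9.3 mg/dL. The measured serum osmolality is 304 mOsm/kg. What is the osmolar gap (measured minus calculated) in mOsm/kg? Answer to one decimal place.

Calculated osmolality = 2·Na + glucose/18 + BUN/2.8
= 2·132 + 81/18 + 111/2.8
= 264 + 4.50 + 39.64
= 308.14 mOsm/kg ≈ 308.1 mOsm/kg
Osmolar gap = measured − calculated = 304 − 308.1 = -4.1 mOsm/kg

-4.1 mOsm/kg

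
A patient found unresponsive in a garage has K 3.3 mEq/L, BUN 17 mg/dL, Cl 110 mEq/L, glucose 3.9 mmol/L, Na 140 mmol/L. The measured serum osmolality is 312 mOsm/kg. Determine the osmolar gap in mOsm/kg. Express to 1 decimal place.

Calculated osmolality = 2·Na + glucose + BUN/2.8
= 2·140 + 3.9 + 17/2.8
= 280 + 3.90 + 6.07
= 289.97 mOsm/kg ≈ 290.0 mOsm/kg
Osmolar gap = measured − calculated = 312 − 290.0 = 22.0 mOsm/kg

22.0 mOsm/kg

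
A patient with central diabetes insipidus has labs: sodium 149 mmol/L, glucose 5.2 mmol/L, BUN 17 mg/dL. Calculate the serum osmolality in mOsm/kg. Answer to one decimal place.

309.3 mOsm/kg

Calculated osmolality = 2·Na + glucose + BUN/2.8
= 2·149 + 5.2 + 17/2.8
= 298 + 5.20 + 6.07
= 309.27 mOsm/kg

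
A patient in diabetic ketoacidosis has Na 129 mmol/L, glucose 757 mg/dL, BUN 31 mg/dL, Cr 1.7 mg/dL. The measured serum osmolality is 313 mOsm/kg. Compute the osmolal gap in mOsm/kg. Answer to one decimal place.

1.9 mOsm/kg

Calculated osmolality = 2·Na + glucose/18 + BUN/2.8
= 2·129 + 757/18 + 31/2.8
= 258 + 42.06 + 11.07
= 311.13 mOsm/kg ≈ 311.1 mOsm/kg
Osmolar gap = measured − calculated = 313 − 311.1 = 1.9 mOsm/kg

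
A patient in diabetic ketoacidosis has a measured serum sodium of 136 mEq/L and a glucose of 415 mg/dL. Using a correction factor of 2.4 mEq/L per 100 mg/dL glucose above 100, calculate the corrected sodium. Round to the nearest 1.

144 mEq/L

Corrected Na = measured Na + 2.4 · (glucose − 100)/100
= 136 + 2.4 · (415 − 100)/100
= 136 + 7.6
= 143.6 mEq/L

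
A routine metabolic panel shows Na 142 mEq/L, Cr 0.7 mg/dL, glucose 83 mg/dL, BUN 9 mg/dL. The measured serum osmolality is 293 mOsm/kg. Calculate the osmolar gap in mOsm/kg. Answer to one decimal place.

1.2 mOsm/kg

Calculated osmolality = 2·Na + glucose/18 + BUN/2.8
= 2·142 + 83/18 + 9/2.8
= 284 + 4.61 + 3.21
= 291.82 mOsm/kg ≈ 291.8 mOsm/kg
Osmolar gap = measured − calculated = 293 − 291.8 = 1.2 mOsm/kg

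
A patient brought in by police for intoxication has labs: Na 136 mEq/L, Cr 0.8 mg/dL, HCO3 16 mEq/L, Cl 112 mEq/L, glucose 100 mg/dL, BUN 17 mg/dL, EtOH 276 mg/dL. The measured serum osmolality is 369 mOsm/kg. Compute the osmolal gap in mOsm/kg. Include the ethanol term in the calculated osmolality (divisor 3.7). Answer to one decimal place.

Calculated osmolality = 2·Na + glucose/18 + BUN/2.8 + ethanol/3.7
= 2·136 + 100/18 + 17/2.8 + 276/3.7
= 272 + 5.56 + 6.07 + 74.59
= 358.22 mOsm/kg ≈ 358.2 mOsm/kg
Osmolar gap = measured − calculated = 369 − 358.2 = 10.8 mOsm/kg

10.8 mOsm/kg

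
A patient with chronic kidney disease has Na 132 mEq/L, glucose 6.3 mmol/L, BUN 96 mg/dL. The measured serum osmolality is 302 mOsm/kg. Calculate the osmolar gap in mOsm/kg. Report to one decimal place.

Calculated osmolality = 2·Na + glucose + BUN/2.8
= 2·132 + 6.3 + 96/2.8
= 264 + 6.30 + 34.29
= 304.59 mOsm/kg ≈ 304.6 mOsm/kg
Osmolar gap = measured − calculated = 302 − 304.6 = -2.6 mOsm/kg

-2.6 mOsm/kg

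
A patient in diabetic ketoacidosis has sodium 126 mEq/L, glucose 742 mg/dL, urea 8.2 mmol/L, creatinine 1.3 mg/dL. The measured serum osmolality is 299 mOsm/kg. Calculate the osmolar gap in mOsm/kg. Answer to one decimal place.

Calculated osmolality = 2·Na + glucose/18 + urea
= 2·126 + 742/18 + 8.2
= 252 + 41.22 + 8.20
= 301.42 mOsm/kg ≈ 301.4 mOsm/kg
Osmolar gap = measured − calculated = 299 − 301.4 = -2.4 mOsm/kg

-2.4 mOsm/kg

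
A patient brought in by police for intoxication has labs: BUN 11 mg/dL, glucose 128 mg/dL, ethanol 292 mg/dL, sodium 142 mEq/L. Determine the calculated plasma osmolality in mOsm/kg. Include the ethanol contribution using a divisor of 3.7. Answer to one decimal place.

Calculated osmolality = 2·Na + glucose/18 + BUN/2.8 + ethanol/3.7
= 2·142 + 128/18 + 11/2.8 + 292/3.7
= 284 + 7.11 + 3.93 + 78.92
= 373.96 mOsm/kg

374.0 mOsm/kg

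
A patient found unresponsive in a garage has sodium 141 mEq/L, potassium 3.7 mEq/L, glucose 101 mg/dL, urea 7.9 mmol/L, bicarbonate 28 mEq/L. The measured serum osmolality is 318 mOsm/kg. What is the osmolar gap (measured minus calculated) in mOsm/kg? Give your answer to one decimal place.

22.5 mOsm/kg

Calculated osmolality = 2·Na + glucose/18 + urea
= 2·141 + 101/18 + 7.9
= 282 + 5.61 + 7.90
= 295.51 mOsm/kg ≈ 295.5 mOsm/kg
Osmolar gap = measured − calculated = 318 − 295.5 = 22.5 mOsm/kg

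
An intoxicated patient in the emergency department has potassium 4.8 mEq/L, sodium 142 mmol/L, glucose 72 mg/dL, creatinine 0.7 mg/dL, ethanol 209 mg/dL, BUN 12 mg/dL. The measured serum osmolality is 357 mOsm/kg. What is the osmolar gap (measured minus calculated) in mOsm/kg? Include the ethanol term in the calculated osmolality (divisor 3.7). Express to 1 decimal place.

8.2 mOsm/kg

Calculated osmolality = 2·Na + glucose/18 + BUN/2.8 + ethanol/3.7
= 2·142 + 72/18 + 12/2.8 + 209/3.7
= 284 + 4 + 4.29 + 56.49
= 348.78 mOsm/kg ≈ 348.8 mOsm/kg
Osmolar gap = measured − calculated = 357 − 348.8 = 8.2 mOsm/kg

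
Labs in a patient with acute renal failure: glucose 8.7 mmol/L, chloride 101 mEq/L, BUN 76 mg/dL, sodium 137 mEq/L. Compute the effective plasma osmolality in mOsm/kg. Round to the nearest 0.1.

282.7 mOsm/kg

Effective osmolality excludes urea (freely permeant across cell membranes):
2·Na + glucose
= 2·137 + 8.7
= 274 + 8.7
= 282.7 mOsm/kg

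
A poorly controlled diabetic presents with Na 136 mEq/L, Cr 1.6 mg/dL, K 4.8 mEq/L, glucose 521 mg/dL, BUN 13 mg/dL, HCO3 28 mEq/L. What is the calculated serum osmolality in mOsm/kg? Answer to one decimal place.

Calculated osmolality = 2·Na + glucose/18 + BUN/2.8
= 2·136 + 521/18 + 13/2.8
= 272 + 28.94 + 4.64
= 305.58 mOsm/kg

305.6 mOsm/kg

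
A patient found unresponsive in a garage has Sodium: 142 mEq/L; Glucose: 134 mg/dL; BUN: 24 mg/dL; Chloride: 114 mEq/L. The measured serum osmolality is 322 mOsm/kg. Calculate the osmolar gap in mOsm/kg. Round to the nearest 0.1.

Calculated osmolality = 2·Na + glucose/18 + BUN/2.8
= 2·142 + 134/18 + 24/2.8
= 284 + 7.44 + 8.57
= 300.01 mOsm/kg ≈ 300.0 mOsm/kg
Osmolar gap = measured − calculated = 322 − 300.0 = 22.0 mOsm/kg

22.0 mOsm/kg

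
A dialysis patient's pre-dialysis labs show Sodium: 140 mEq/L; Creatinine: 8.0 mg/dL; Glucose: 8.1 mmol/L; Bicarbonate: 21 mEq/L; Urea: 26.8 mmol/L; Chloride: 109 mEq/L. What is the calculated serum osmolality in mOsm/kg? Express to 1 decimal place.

Calculated osmolality = 2·Na + glucose + urea
= 2·140 + 8.1 + 26.8
= 280 + 8.10 + 26.80
= 314.9 mOsm/kg

314.9 mOsm/kg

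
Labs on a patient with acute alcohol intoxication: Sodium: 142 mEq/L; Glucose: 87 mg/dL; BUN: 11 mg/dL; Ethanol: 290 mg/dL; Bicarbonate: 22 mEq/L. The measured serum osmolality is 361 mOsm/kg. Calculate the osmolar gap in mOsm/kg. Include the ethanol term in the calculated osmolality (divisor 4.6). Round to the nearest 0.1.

Calculated osmolality = 2·Na + glucose/18 + BUN/2.8 + ethanol/4.6
= 2·142 + 87/18 + 11/2.8 + 290/4.6
= 284 + 4.83 + 3.93 + 63.04
= 355.8 mOsm/kg ≈ 355.8 mOsm/kg
Osmolar gap = measured − calculated = 361 − 355.8 = 5.2 mOsm/kg

5.2 mOsm/kg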